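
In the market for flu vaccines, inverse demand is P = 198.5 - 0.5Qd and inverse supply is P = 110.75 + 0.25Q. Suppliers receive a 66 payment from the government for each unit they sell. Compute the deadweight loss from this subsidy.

Pre-subsidy: 198.5 - 0.5Q = 110.75 + 0.25Q gives Q* = 117 and P* = 140.
With the subsidy, sellers receive Ps = Pb + 66 for each unit, where Pb is the price buyers pay.
On the curves, Pb = 198.5 - 0.5Q and Ps = 110.75 + 0.25Q; the wedge Ps − Pb = 66 gives 110.75 + 0.25Q − (198.5 - 0.5Q) = 66, so Q' = 205.
Then Pb = 198.5 − 0.5·205 = 96 and Ps = 110.75 + 0.25·205 = 162.
The subsidy expands output by 205 − 117 = 88 past the efficient level; on those units the gap between marginal cost and willingness to pay runs from 0 up to 66.
DWL = ½ × 66 × 88 = 2904.

Deadweight loss = 2904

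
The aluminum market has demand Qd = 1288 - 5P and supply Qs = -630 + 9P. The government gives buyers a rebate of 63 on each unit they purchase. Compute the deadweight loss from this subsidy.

Deadweight loss = 6378.75

Pre-subsidy: 1288 - 5P = -630 + 9P gives P* = 137, Q* = 603.
With the rebate, buyers effectively pay Pb = Ps − 63, where Ps is the price sellers receive.
Demand in terms of Ps becomes Qd = 1288 − 5(Ps − 63) = 1603 - 5Ps. Setting this equal to supply: 1603 - 5Ps = -630 + 9Ps, so Ps = 159.5.
Buyers pay Pb = 159.5 − 63 = 96.5; Q' = -630 + 9·159.5 = 805.5.
The subsidy expands output by 805.5 − 603 = 202.5 past the efficient level; on those units the gap between marginal cost and willingness to pay runs from 0 up to 63.
DWL = ½ × 63 × 202.5 = 6378.75.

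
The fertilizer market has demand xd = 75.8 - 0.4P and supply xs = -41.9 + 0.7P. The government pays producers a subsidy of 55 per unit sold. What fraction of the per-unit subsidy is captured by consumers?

Pre-subsidy: 75.8 - 0.4P = -41.9 + 0.7P gives P* = 107, x* = 33.
With the subsidy, sellers receive Ps = Pb + 55 for each unit, where Pb is the price buyers pay.
Supply in terms of Pb becomes xs = -41.9 + 0.7(Pb + 55) = -3.4 + 0.7Pb. Setting this equal to demand: 75.8 - 0.4Pb = -3.4 + 0.7Pb, so Pb = 72.
Sellers receive Ps = 72 + 55 = 127; x' = 75.8 − 0.4·72 = 47.
Buyers' price falls by P* − Pb = 107 − 72 = 35; sellers' price rises by Ps − P* = 127 − 107 = 20.
So consumers capture 35/55 = 7/11 of each unit of subsidy.

Consumer share = 7/11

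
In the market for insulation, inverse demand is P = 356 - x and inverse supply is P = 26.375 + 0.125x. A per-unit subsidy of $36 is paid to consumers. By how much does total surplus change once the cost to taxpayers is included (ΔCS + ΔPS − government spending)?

Pre-subsidy: 356 - x = 26.375 + 0.125x gives x* = 293 and P* = 63.
With the rebate, buyers effectively pay Pb = Ps − 36, where Ps is the price sellers receive.
On the curves, Pb = 356 - x and Ps = 26.375 + 0.125x; the wedge Ps − Pb = 36 gives 26.375 + 0.125x − (356 - x) = 36, so x' = 325.
Then Pb = 356 − 1·325 = 31 and Ps = 26.375 + 0.125·325 = 67.
ΔCS = ½(293 + 325)(63 − 31) = 9888; ΔPS = ½(293 + 325)(67 − 63) = 1236.
Government spending = 36 × 325 = 11700.
Net change = 9888 + 1236 − 11700 = -576. The loss equals the DWL triangle ½·36·32.

Net change in total surplus = -$576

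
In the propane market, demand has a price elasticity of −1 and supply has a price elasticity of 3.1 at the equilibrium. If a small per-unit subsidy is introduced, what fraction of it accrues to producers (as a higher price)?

For a small subsidy around the equilibrium, the benefit split depends on the relative slopes, which at a point are proportional to the elasticities.
Buyer share = εs/(εs + |εd|) = 3.1/(3.1 + 1) = 31/41; seller share = |εd|/(εs + |εd|) = 10/41.
So producers capture 10/41 of the subsidy.

Producer share = 10/41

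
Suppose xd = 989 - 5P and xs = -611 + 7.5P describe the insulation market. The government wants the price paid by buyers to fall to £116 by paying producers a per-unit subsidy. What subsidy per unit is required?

Required subsidy s = £20 per unit

At a buyer price of 116, quantity demanded is 989 − 5·116 = 409.
Sellers supply 409 only when they receive Ps with -611 + 7.5·Ps = 409, i.e. Ps = 136.
s = Ps − Pb = 136 − 116 = 20.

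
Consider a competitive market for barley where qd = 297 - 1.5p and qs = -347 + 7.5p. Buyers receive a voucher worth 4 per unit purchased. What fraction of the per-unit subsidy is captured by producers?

Pre-subsidy: 297 - 1.5p = -347 + 7.5p gives p* = 644/9, q* = 569/3.
With the rebate, buyers effectively pay pb = ps − 4, where ps is the price sellers receive.
Demand in terms of ps becomes qd = 297 − 1.5(ps − 4) = 303 - 1.5ps. Setting this equal to supply: 303 - 1.5ps = -347 + 7.5ps, so ps = 650/9.
Buyers pay pb = 650/9 − 4 = 614/9; q' = -347 + 7.5·(650/9) = 584/3.
Buyers' price falls by p* − pb = 644/9 − 614/9 = 10/3; sellers' price rises by ps − p* = 650/9 − 644/9 = 2/3.
So producers capture (2/3)/4 = 1/6 of each unit of subsidy.

Producer share = 1/6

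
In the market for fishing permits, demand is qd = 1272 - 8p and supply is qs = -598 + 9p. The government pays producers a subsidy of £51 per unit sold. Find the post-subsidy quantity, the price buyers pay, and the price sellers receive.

q' = 608; buyers pay £83; sellers receive £134

Pre-subsidy: 1272 - 8p = -598 + 9p gives p* = 110, q* = 392.
With the subsidy, sellers receive ps = pb + 51 for each unit, where pb is the price buyers pay.
Supply in terms of pb becomes qs = -598 + 9(pb + 51) = -139 + 9pb. Setting this equal to demand: 1272 - 8pb = -139 + 9pb, so pb = 83.
Sellers receive ps = 83 + 51 = 134; q' = 1272 − 8·83 = 608.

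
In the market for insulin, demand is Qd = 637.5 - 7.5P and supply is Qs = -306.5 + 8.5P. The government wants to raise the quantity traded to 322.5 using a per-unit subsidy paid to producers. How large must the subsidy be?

At Q = 322.5, invert demand for the buyer price: Pb = (637.5 − 322.5)/7.5 = 42; invert supply for the seller price: Ps = (322.5 − (-306.5))/8.5 = 74.
The subsidy must fill the gap: s = Ps − Pb = 74 − 42 = 32.

Required subsidy s = 32 per unit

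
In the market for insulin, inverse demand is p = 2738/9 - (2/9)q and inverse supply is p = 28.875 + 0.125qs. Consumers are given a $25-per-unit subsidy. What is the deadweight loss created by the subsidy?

Deadweight loss = $900

Pre-subsidy: 2738/9 - (2/9)q = 28.875 + 0.125q gives q* = 793 and p* = 128.
With the rebate, buyers effectively pay pb = ps − 25, where ps is the price sellers receive.
On the curves, pb = 2738/9 - (2/9)q and ps = 28.875 + 0.125q; the wedge ps − pb = 25 gives 28.875 + 0.125q − (2738/9 - (2/9)q) = 25, so q' = 865.
Then pb = 2738/9 − (2/9)·865 = 112 and ps = 28.875 + 0.125·865 = 137.
The subsidy expands output by 865 − 793 = 72 past the efficient level; on those units the gap between marginal cost and willingness to pay runs from 0 up to 25.
DWL = ½ × 25 × 72 = 900.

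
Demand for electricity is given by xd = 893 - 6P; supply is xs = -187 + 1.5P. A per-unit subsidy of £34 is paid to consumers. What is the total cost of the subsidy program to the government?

Pre-subsidy: 893 - 6P = -187 + 1.5P gives P* = 144, x* = 29.
With the rebate, buyers effectively pay Pb = Ps − 34, where Ps is the price sellers receive.
Demand in terms of Ps becomes xd = 893 − 6(Ps − 34) = 1097 - 6Ps. Setting this equal to supply: 1097 - 6Ps = -187 + 1.5Ps, so Ps = 171.2.
Buyers pay Pb = 171.2 − 34 = 137.2; x' = -187 + 1.5·171.2 = 69.8.
Government outlay = subsidy × quantity = 34 × 69.8 = 2373.2.

Government cost = £2373.2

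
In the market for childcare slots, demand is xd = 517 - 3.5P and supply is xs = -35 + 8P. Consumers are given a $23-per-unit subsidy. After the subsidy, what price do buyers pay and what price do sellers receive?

Pre-subsidy: 517 - 3.5P = -35 + 8P gives P* = 48, x* = 349.
With the rebate, buyers effectively pay Pb = Ps − 23, where Ps is the price sellers receive.
Demand in terms of Ps becomes xd = 517 − 3.5(Ps − 23) = 597.5 - 3.5Ps. Setting this equal to supply: 597.5 - 3.5Ps = -35 + 8Ps, so Ps = 55.
Buyers pay Pb = 55 − 23 = 32; x' = -35 + 8·55 = 405.

Buyers pay $32; sellers receive $55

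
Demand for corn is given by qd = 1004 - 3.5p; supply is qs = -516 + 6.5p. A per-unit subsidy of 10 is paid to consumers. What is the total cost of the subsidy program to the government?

Government cost = 4947.5

Pre-subsidy: 1004 - 3.5p = -516 + 6.5p gives p* = 152, q* = 472.
With the rebate, buyers effectively pay pb = ps − 10, where ps is the price sellers receive.
Demand in terms of ps becomes qd = 1004 − 3.5(ps − 10) = 1039 - 3.5ps. Setting this equal to supply: 1039 - 3.5ps = -516 + 6.5ps, so ps = 155.5.
Buyers pay pb = 155.5 − 10 = 145.5; q' = -516 + 6.5·155.5 = 494.75.
Government outlay = subsidy × quantity = 10 × 494.75 = 4947.5.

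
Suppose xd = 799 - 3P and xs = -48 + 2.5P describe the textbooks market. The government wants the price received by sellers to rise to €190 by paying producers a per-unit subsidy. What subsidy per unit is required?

At a seller price of 190, quantity supplied is -48 + 2.5·190 = 427.
Buyers absorb 427 only when they pay Pb with 799 − 3·Pb = 427, i.e. Pb = 124.
s = Ps − Pb = 190 − 124 = 66.

Required subsidy s = €66 per unit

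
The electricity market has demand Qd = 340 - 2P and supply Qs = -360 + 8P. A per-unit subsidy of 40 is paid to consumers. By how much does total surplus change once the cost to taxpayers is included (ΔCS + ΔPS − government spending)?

Net change in total surplus = -1280

Pre-subsidy: 340 - 2P = -360 + 8P gives P* = 70, Q* = 200.
With the rebate, buyers effectively pay Pb = Ps − 40, where Ps is the price sellers receive.
Demand in terms of Ps becomes Qd = 340 − 2(Ps − 40) = 420 - 2Ps. Setting this equal to supply: 420 - 2Ps = -360 + 8Ps, so Ps = 78.
Buyers pay Pb = 78 − 40 = 38; Q' = -360 + 8·78 = 264.
ΔCS = ½(200 + 264)(70 − 38) = 7424; ΔPS = ½(200 + 264)(78 − 70) = 1856.
Government spending = 40 × 264 = 10560.
Net change = 7424 + 1856 − 10560 = -1280. The loss equals the DWL triangle ½·40·64.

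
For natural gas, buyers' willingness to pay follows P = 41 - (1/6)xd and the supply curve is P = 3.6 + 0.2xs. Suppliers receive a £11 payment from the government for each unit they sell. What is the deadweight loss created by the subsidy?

Deadweight loss = £165

Pre-subsidy: 41 - (1/6)x = 3.6 + 0.2x gives x* = 102 and P* = 24.
With the subsidy, sellers receive Ps = Pb + 11 for each unit, where Pb is the price buyers pay.
On the curves, Pb = 41 - (1/6)x and Ps = 3.6 + 0.2x; the wedge Ps − Pb = 11 gives 3.6 + 0.2x − (41 - (1/6)x) = 11, so x' = 132.
Then Pb = 41 − (1/6)·132 = 19 and Ps = 3.6 + 0.2·132 = 30.
The subsidy expands output by 132 − 102 = 30 past the efficient level; on those units the gap between marginal cost and willingness to pay runs from 0 up to 11.
DWL = ½ × 11 × 30 = 165.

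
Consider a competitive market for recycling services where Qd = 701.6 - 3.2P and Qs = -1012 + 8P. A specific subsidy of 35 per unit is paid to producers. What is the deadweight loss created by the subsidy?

Deadweight loss = 1400

Pre-subsidy: 701.6 - 3.2P = -1012 + 8P gives P* = 153, Q* = 212.
With the subsidy, sellers receive Ps = Pb + 35 for each unit, where Pb is the price buyers pay.
Supply in terms of Pb becomes Qs = -1012 + 8(Pb + 35) = -732 + 8Pb. Setting this equal to demand: 701.6 - 3.2Pb = -732 + 8Pb, so Pb = 128.
Sellers receive Ps = 128 + 35 = 163; Q' = 701.6 − 3.2·128 = 292.
The subsidy expands output by 292 − 212 = 80 past the efficient level; on those units the gap between marginal cost and willingness to pay runs from 0 up to 35.
DWL = ½ × 35 × 80 = 1400.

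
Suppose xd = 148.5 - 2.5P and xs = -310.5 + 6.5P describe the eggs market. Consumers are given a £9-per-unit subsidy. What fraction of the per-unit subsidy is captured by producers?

Producer share = 5/18

Pre-subsidy: 148.5 - 2.5P = -310.5 + 6.5P gives P* = 51, x* = 21.
With the rebate, buyers effectively pay Pb = Ps − 9, where Ps is the price sellers receive.
Demand in terms of Ps becomes xd = 148.5 − 2.5(Ps − 9) = 171 - 2.5Ps. Setting this equal to supply: 171 - 2.5Ps = -310.5 + 6.5Ps, so Ps = 53.5.
Buyers pay Pb = 53.5 − 9 = 44.5; x' = -310.5 + 6.5·53.5 = 37.25.
Buyers' price falls by P* − Pb = 51 − 44.5 = 6.5; sellers' price rises by Ps − P* = 53.5 − 51 = 2.5.
So producers capture 2.5/9 = 5/18 of each unit of subsidy.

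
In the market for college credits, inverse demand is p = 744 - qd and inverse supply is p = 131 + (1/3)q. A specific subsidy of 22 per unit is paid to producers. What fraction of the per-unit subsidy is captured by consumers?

Pre-subsidy: 744 - q = 131 + (1/3)q gives q* = 459.75 and p* = 284.25.
With the subsidy, sellers receive ps = pb + 22 for each unit, where pb is the price buyers pay.
On the curves, pb = 744 - q and ps = 131 + (1/3)q; the wedge ps − pb = 22 gives 131 + (1/3)q − (744 - q) = 22, so q' = 476.25.
Then pb = 744 − 1·476.25 = 267.75 and ps = 131 + (1/3)·476.25 = 289.75.
Buyers' price falls by p* − pb = 284.25 − 267.75 = 16.5; sellers' price rises by ps − p* = 289.75 − 284.25 = 5.5.
So consumers capture 16.5/22 = 0.75 of each unit of subsidy.

Consumer share = 0.75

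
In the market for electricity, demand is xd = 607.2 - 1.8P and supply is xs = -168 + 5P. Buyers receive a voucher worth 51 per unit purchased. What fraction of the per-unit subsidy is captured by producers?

Pre-subsidy: 607.2 - 1.8P = -168 + 5P gives P* = 114, x* = 402.
With the rebate, buyers effectively pay Pb = Ps − 51, where Ps is the price sellers receive.
Demand in terms of Ps becomes xd = 607.2 − 1.8(Ps − 51) = 699 - 1.8Ps. Setting this equal to supply: 699 - 1.8Ps = -168 + 5Ps, so Ps = 127.5.
Buyers pay Pb = 127.5 − 51 = 76.5; x' = -168 + 5·127.5 = 469.5.
Buyers' price falls by P* − Pb = 114 − 76.5 = 37.5; sellers' price rises by Ps − P* = 127.5 − 114 = 13.5.
So producers capture 13.5/51 = 9/34 of each unit of subsidy.

Producer share = 9/34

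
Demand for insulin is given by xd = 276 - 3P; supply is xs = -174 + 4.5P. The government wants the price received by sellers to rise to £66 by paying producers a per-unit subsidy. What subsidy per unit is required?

Required subsidy s = £15 per unit

At a seller price of 66, quantity supplied is -174 + 4.5·66 = 123.
Buyers absorb 123 only when they pay Pb with 276 − 3·Pb = 123, i.e. Pb = 51.
s = Ps − Pb = 66 − 51 = 15.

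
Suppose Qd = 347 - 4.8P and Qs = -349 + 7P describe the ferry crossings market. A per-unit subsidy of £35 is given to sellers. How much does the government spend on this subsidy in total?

Government cost = 337715/59

Pre-subsidy: 347 - 4.8P = -349 + 7P gives P* = 3480/59, Q* = 3769/59.
With the subsidy, sellers receive Ps = Pb + 35 for each unit, where Pb is the price buyers pay.
Supply in terms of Pb becomes Qs = -349 + 7(Pb + 35) = -104 + 7Pb. Setting this equal to demand: 347 - 4.8Pb = -104 + 7Pb, so Pb = 2255/59.
Sellers receive Ps = 2255/59 + 35 = 4320/59; Q' = 347 − 4.8·(2255/59) = 9649/59.
Government outlay = subsidy × quantity = 35 × 9649/59 = 337715/59.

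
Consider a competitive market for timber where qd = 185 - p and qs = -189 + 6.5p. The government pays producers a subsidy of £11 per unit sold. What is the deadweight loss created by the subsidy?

Deadweight loss = 1573/30

Pre-subsidy: 185 - p = -189 + 6.5p gives p* = 748/15, q* = 2027/15.
With the subsidy, sellers receive ps = pb + 11 for each unit, where pb is the price buyers pay.
Supply in terms of pb becomes qs = -189 + 6.5(pb + 11) = -117.5 + 6.5pb. Setting this equal to demand: 185 - pb = -117.5 + 6.5pb, so pb = 121/3.
Sellers receive ps = 121/3 + 11 = 154/3; q' = 185 − 1·(121/3) = 434/3.
The subsidy expands output by 434/3 − 2027/15 = 143/15 past the efficient level; on those units the gap between marginal cost and willingness to pay runs from 0 up to 11.
DWL = ½ × 11 × 143/15 = 1573/30.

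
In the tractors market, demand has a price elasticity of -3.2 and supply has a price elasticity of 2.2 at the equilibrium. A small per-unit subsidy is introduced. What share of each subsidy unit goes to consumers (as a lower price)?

Consumer share = 11/27

For a small subsidy around the equilibrium, the benefit split depends on the relative slopes, which at a point are proportional to the elasticities.
Buyer share = εs/(εs + |εd|) = 2.2/(2.2 + 3.2) = 11/27; seller share = |εd|/(εs + |εd|) = 16/27.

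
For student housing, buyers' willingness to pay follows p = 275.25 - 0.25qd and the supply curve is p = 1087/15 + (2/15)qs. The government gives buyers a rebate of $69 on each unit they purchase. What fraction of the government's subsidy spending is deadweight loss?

Pre-subsidy: 275.25 - 0.25q = 1087/15 + (2/15)q gives q* = 529 and p* = 143.
With the rebate, buyers effectively pay pb = ps − 69, where ps is the price sellers receive.
On the curves, pb = 275.25 - 0.25q and ps = 1087/15 + (2/15)q; the wedge ps − pb = 69 gives 1087/15 + (2/15)q − (275.25 - 0.25q) = 69, so q' = 709.
Then pb = 275.25 − 0.25·709 = 98 and ps = 1087/15 + (2/15)·709 = 167.
ΔCS = ½(529 + 709)(143 − 98) = 27855; ΔPS = ½(529 + 709)(167 − 143) = 14856.
Government spending = 69 × 709 = 48921.
DWL = ½ × 69 × (709 − 529) = 6210; fraction = 6210 / 48921 = 90/709.

DWL / government spending = 90/709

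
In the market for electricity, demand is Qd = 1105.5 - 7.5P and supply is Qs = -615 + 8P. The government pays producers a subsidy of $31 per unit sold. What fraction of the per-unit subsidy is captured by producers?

Producer share = 15/31

Pre-subsidy: 1105.5 - 7.5P = -615 + 8P gives P* = 111, Q* = 273.
With the subsidy, sellers receive Ps = Pb + 31 for each unit, where Pb is the price buyers pay.
Supply in terms of Pb becomes Qs = -615 + 8(Pb + 31) = -367 + 8Pb. Setting this equal to demand: 1105.5 - 7.5Pb = -367 + 8Pb, so Pb = 95.
Sellers receive Ps = 95 + 31 = 126; Q' = 1105.5 − 7.5·95 = 393.
Buyers' price falls by P* − Pb = 111 − 95 = 16; sellers' price rises by Ps − P* = 126 − 111 = 15.
So producers capture 15/31 = 15/31 of each unit of subsidy.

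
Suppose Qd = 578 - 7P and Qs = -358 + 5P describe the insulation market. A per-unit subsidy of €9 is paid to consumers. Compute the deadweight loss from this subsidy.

Pre-subsidy: 578 - 7P = -358 + 5P gives P* = 78, Q* = 32.
With the rebate, buyers effectively pay Pb = Ps − 9, where Ps is the price sellers receive.
Demand in terms of Ps becomes Qd = 578 − 7(Ps − 9) = 641 - 7Ps. Setting this equal to supply: 641 - 7Ps = -358 + 5Ps, so Ps = 83.25.
Buyers pay Pb = 83.25 − 9 = 74.25; Q' = -358 + 5·83.25 = 58.25.
The subsidy expands output by 58.25 − 32 = 26.25 past the efficient level; on those units the gap between marginal cost and willingness to pay runs from 0 up to 9.
DWL = ½ × 9 × 26.25 = 118.125.

Deadweight loss = €118.125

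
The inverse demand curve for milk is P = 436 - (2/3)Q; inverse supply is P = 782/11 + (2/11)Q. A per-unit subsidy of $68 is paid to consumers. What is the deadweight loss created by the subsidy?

Pre-subsidy: 436 - (2/3)Q = 782/11 + (2/11)Q gives Q* = 6021/14 and P* = 1045/7.
With the rebate, buyers effectively pay Pb = Ps − 68, where Ps is the price sellers receive.
On the curves, Pb = 436 - (2/3)Q and Ps = 782/11 + (2/11)Q; the wedge Ps − Pb = 68 gives 782/11 + (2/11)Q − (436 - (2/3)Q) = 68, so Q' = 7143/14.
Then Pb = 436 − (2/3)·(7143/14) = 671/7 and Ps = 782/11 + (2/11)·(7143/14) = 1147/7.
The subsidy expands output by 7143/14 − 6021/14 = 561/7 past the efficient level; on those units the gap between marginal cost and willingness to pay runs from 0 up to 68.
DWL = ½ × 68 × 561/7 = 19074/7.

Deadweight loss = 19074/7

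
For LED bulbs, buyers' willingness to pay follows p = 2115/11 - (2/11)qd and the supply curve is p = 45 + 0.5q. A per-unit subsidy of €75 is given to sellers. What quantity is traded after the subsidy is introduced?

Pre-subsidy: 2115/11 - (2/11)q = 45 + 0.5q gives q* = 216 and p* = 153.
With the subsidy, sellers receive ps = pb + 75 for each unit, where pb is the price buyers pay.
On the curves, pb = 2115/11 - (2/11)q and ps = 45 + 0.5q; the wedge ps − pb = 75 gives 45 + 0.5q − (2115/11 - (2/11)q) = 75, so q' = 326.
Then pb = 2115/11 − (2/11)·326 = 133 and ps = 45 + 0.5·326 = 208.

q' = 326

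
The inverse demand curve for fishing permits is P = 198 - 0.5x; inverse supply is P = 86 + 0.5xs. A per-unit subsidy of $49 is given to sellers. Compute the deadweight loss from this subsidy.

Pre-subsidy: 198 - 0.5x = 86 + 0.5x gives x* = 112 and P* = 142.
With the subsidy, sellers receive Ps = Pb + 49 for each unit, where Pb is the price buyers pay.
On the curves, Pb = 198 - 0.5x and Ps = 86 + 0.5x; the wedge Ps − Pb = 49 gives 86 + 0.5x − (198 - 0.5x) = 49, so x' = 161.
Then Pb = 198 − 0.5·161 = 117.5 and Ps = 86 + 0.5·161 = 166.5.
The subsidy expands output by 161 − 112 = 49 past the efficient level; on those units the gap between marginal cost and willingness to pay runs from 0 up to 49.
DWL = ½ × 49 × 49 = 1200.5.

Deadweight loss = $1200.5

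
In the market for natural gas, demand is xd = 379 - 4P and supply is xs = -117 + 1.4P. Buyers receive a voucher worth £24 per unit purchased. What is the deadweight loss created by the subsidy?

Deadweight loss = 896/3

Pre-subsidy: 379 - 4P = -117 + 1.4P gives P* = 2480/27, x* = 313/27.
With the rebate, buyers effectively pay Pb = Ps − 24, where Ps is the price sellers receive.
Demand in terms of Ps becomes xd = 379 − 4(Ps − 24) = 475 - 4Ps. Setting this equal to supply: 475 - 4Ps = -117 + 1.4Ps, so Ps = 2960/27.
Buyers pay Pb = 2960/27 − 24 = 2312/27; x' = -117 + 1.4·(2960/27) = 985/27.
The subsidy expands output by 985/27 − 313/27 = 224/9 past the efficient level; on those units the gap between marginal cost and willingness to pay runs from 0 up to 24.
DWL = ½ × 24 × 224/9 = 896/3.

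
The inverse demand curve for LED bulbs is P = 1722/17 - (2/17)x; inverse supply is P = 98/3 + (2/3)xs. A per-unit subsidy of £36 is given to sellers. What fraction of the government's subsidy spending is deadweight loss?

Pre-subsidy: 1722/17 - (2/17)x = 98/3 + (2/3)x gives x* = 87.5 and P* = 91.
With the subsidy, sellers receive Ps = Pb + 36 for each unit, where Pb is the price buyers pay.
On the curves, Pb = 1722/17 - (2/17)x and Ps = 98/3 + (2/3)x; the wedge Ps − Pb = 36 gives 98/3 + (2/3)x − (1722/17 - (2/17)x) = 36, so x' = 133.4.
Then Pb = 1722/17 − (2/17)·133.4 = 85.6 and Ps = 98/3 + (2/3)·133.4 = 121.6.
ΔCS = ½(87.5 + 133.4)(91 − 85.6) = 596.43; ΔPS = ½(87.5 + 133.4)(121.6 − 91) = 3379.77.
Government spending = 36 × 133.4 = 4802.4.
DWL = ½ × 36 × (133.4 − 87.5) = 826.2; fraction = 826.2 / 4802.4 = 459/2668.

DWL / government spending = 459/2668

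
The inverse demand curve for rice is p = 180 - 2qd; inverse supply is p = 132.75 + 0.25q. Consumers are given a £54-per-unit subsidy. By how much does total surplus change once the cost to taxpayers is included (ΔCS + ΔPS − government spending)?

Net change in total surplus = -£648

Pre-subsidy: 180 - 2q = 132.75 + 0.25q gives q* = 21 and p* = 138.
With the rebate, buyers effectively pay pb = ps − 54, where ps is the price sellers receive.
On the curves, pb = 180 - 2q and ps = 132.75 + 0.25q; the wedge ps − pb = 54 gives 132.75 + 0.25q − (180 - 2q) = 54, so q' = 45.
Then pb = 180 − 2·45 = 90 and ps = 132.75 + 0.25·45 = 144.
ΔCS = ½(21 + 45)(138 − 90) = 1584; ΔPS = ½(21 + 45)(144 − 138) = 198.
Government spending = 54 × 45 = 2430.
Net change = 1584 + 198 − 2430 = -648. The loss equals the DWL triangle ½·54·24.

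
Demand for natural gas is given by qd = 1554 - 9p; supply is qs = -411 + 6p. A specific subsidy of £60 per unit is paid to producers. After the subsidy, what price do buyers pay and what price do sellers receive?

Pre-subsidy: 1554 - 9p = -411 + 6p gives p* = 131, q* = 375.
With the subsidy, sellers receive ps = pb + 60 for each unit, where pb is the price buyers pay.
Supply in terms of pb becomes qs = -411 + 6(pb + 60) = -51 + 6pb. Setting this equal to demand: 1554 - 9pb = -51 + 6pb, so pb = 107.
Sellers receive ps = 107 + 60 = 167; q' = 1554 − 9·107 = 591.

Buyers pay £107; sellers receive £167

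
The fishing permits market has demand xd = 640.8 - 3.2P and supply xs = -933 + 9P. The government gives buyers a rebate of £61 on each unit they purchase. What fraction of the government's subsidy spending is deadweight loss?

DWL / government spending = 6/31

Pre-subsidy: 640.8 - 3.2P = -933 + 9P gives P* = 129, x* = 228.
With the rebate, buyers effectively pay Pb = Ps − 61, where Ps is the price sellers receive.
Demand in terms of Ps becomes xd = 640.8 − 3.2(Ps − 61) = 836 - 3.2Ps. Setting this equal to supply: 836 - 3.2Ps = -933 + 9Ps, so Ps = 145.
Buyers pay Pb = 145 − 61 = 84; x' = -933 + 9·145 = 372.
ΔCS = ½(228 + 372)(129 − 84) = 13500; ΔPS = ½(228 + 372)(145 − 129) = 4800.
Government spending = 61 × 372 = 22692.
DWL = ½ × 61 × (372 − 228) = 4392; fraction = 4392 / 22692 = 6/31.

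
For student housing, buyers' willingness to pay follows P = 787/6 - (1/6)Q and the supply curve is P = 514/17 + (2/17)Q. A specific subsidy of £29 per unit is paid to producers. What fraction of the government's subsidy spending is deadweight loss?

Pre-subsidy: 787/6 - (1/6)Q = 514/17 + (2/17)Q gives Q* = 355 and P* = 72.
With the subsidy, sellers receive Ps = Pb + 29 for each unit, where Pb is the price buyers pay.
On the curves, Pb = 787/6 - (1/6)Q and Ps = 514/17 + (2/17)Q; the wedge Ps − Pb = 29 gives 514/17 + (2/17)Q − (787/6 - (1/6)Q) = 29, so Q' = 457.
Then Pb = 787/6 − (1/6)·457 = 55 and Ps = 514/17 + (2/17)·457 = 84.
ΔCS = ½(355 + 457)(72 − 55) = 6902; ΔPS = ½(355 + 457)(84 − 72) = 4872.
Government spending = 29 × 457 = 13253.
DWL = ½ × 29 × (457 − 355) = 1479; fraction = 1479 / 13253 = 51/457.

DWL / government spending = 51/457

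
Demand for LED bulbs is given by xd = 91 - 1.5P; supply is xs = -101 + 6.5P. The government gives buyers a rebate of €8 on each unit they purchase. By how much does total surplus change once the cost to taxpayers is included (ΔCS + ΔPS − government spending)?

Net change in total surplus = -€39

Pre-subsidy: 91 - 1.5P = -101 + 6.5P gives P* = 24, x* = 55.
With the rebate, buyers effectively pay Pb = Ps − 8, where Ps is the price sellers receive.
Demand in terms of Ps becomes xd = 91 − 1.5(Ps − 8) = 103 - 1.5Ps. Setting this equal to supply: 103 - 1.5Ps = -101 + 6.5Ps, so Ps = 25.5.
Buyers pay Pb = 25.5 − 8 = 17.5; x' = -101 + 6.5·25.5 = 64.75.
ΔCS = ½(55 + 64.75)(24 − 17.5) = 389.1875; ΔPS = ½(55 + 64.75)(25.5 − 24) = 89.8125.
Government spending = 8 × 64.75 = 518.
Net change = 389.1875 + 89.8125 − 518 = -39. The loss equals the DWL triangle ½·8·9.75.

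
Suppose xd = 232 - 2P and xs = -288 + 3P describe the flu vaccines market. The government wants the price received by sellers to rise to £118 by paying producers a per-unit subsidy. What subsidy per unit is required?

At a seller price of 118, quantity supplied is -288 + 3·118 = 66.
Buyers absorb 66 only when they pay Pb with 232 − 2·Pb = 66, i.e. Pb = 83.
s = Ps − Pb = 118 − 83 = 35.

Required subsidy s = £35 per unit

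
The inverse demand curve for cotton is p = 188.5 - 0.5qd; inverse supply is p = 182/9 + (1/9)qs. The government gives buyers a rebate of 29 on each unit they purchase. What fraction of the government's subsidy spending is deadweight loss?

DWL / government spending = 261/3551

Pre-subsidy: 188.5 - 0.5q = 182/9 + (1/9)q gives q* = 3029/11 and p* = 559/11.
With the rebate, buyers effectively pay pb = ps − 29, where ps is the price sellers receive.
On the curves, pb = 188.5 - 0.5q and ps = 182/9 + (1/9)q; the wedge ps − pb = 29 gives 182/9 + (1/9)q − (188.5 - 0.5q) = 29, so q' = 3551/11.
Then pb = 188.5 − 0.5·(3551/11) = 298/11 and ps = 182/9 + (1/9)·(3551/11) = 617/11.
ΔCS = ½(3029/11 + 3551/11)(559/11 − 298/11) = 858690/121; ΔPS = ½(3029/11 + 3551/11)(617/11 − 559/11) = 190820/121.
Government spending = 29 × 3551/11 = 102979/11.
DWL = ½ × 29 × (3551/11 − 3029/11) = 7569/11; fraction = (7569/11) / (102979/11) = 261/3551.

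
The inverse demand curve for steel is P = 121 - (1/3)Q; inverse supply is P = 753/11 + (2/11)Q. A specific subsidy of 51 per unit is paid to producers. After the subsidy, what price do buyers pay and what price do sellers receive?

Pre-subsidy: 121 - (1/3)Q = 753/11 + (2/11)Q gives Q* = 102 and P* = 87.
With the subsidy, sellers receive Ps = Pb + 51 for each unit, where Pb is the price buyers pay.
On the curves, Pb = 121 - (1/3)Q and Ps = 753/11 + (2/11)Q; the wedge Ps − Pb = 51 gives 753/11 + (2/11)Q − (121 - (1/3)Q) = 51, so Q' = 201.
Then Pb = 121 − (1/3)·201 = 54 and Ps = 753/11 + (2/11)·201 = 105.

Buyers pay 54; sellers receive 105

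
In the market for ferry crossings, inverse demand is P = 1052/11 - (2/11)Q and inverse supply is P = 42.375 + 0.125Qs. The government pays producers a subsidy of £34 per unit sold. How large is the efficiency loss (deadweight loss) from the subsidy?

Pre-subsidy: 1052/11 - (2/11)Q = 42.375 + 0.125Q gives Q* = 4687/27 and P* = 1730/27.
With the subsidy, sellers receive Ps = Pb + 34 for each unit, where Pb is the price buyers pay.
On the curves, Pb = 1052/11 - (2/11)Q and Ps = 42.375 + 0.125Q; the wedge Ps − Pb = 34 gives 42.375 + 0.125Q − (1052/11 - (2/11)Q) = 34, so Q' = 7679/27.
Then Pb = 1052/11 − (2/11)·(7679/27) = 1186/27 and Ps = 42.375 + 0.125·(7679/27) = 2104/27.
The subsidy expands output by 7679/27 − 4687/27 = 2992/27 past the efficient level; on those units the gap between marginal cost and willingness to pay runs from 0 up to 34.
DWL = ½ × 34 × 2992/27 = 50864/27.

Deadweight loss = 50864/27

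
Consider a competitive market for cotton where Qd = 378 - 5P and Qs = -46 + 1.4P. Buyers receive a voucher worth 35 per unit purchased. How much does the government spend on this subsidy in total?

Pre-subsidy: 378 - 5P = -46 + 1.4P gives P* = 66.25, Q* = 46.75.
With the rebate, buyers effectively pay Pb = Ps − 35, where Ps is the price sellers receive.
Demand in terms of Ps becomes Qd = 378 − 5(Ps − 35) = 553 - 5Ps. Setting this equal to supply: 553 - 5Ps = -46 + 1.4Ps, so Ps = 93.59375.
Buyers pay Pb = 93.59375 − 35 = 58.59375; Q' = -46 + 1.4·93.59375 = 85.03125.
Government outlay = subsidy × quantity = 35 × 85.03125 = 2976.09375.

Government cost = 2976.09375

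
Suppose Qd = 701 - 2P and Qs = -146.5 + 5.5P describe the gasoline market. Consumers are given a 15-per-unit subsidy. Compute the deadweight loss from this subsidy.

Pre-subsidy: 701 - 2P = -146.5 + 5.5P gives P* = 113, Q* = 475.
With the rebate, buyers effectively pay Pb = Ps − 15, where Ps is the price sellers receive.
Demand in terms of Ps becomes Qd = 701 − 2(Ps − 15) = 731 - 2Ps. Setting this equal to supply: 731 - 2Ps = -146.5 + 5.5Ps, so Ps = 117.
Buyers pay Pb = 117 − 15 = 102; Q' = -146.5 + 5.5·117 = 497.
The subsidy expands output by 497 − 475 = 22 past the efficient level; on those units the gap between marginal cost and willingness to pay runs from 0 up to 15.
DWL = ½ × 15 × 22 = 165.

Deadweight loss = 165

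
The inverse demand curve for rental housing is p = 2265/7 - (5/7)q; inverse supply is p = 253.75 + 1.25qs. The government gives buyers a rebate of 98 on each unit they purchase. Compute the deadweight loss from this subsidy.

Pre-subsidy: 2265/7 - (5/7)q = 253.75 + 1.25q gives q* = 391/11 and p* = 3280/11.
With the rebate, buyers effectively pay pb = ps − 98, where ps is the price sellers receive.
On the curves, pb = 2265/7 - (5/7)q and ps = 253.75 + 1.25q; the wedge ps − pb = 98 gives 253.75 + 1.25q − (2265/7 - (5/7)q) = 98, so q' = 4699/55.
Then pb = 2265/7 − (5/7)·(4699/55) = 2888/11 and ps = 253.75 + 1.25·(4699/55) = 3966/11.
The subsidy expands output by 4699/55 − 391/11 = 2744/55 past the efficient level; on those units the gap between marginal cost and willingness to pay runs from 0 up to 98.
DWL = ½ × 98 × 2744/55 = 134456/55.

Deadweight loss = 134456/55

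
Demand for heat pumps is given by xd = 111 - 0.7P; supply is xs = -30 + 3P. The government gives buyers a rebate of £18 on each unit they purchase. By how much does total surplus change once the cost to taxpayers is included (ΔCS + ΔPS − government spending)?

Pre-subsidy: 111 - 0.7P = -30 + 3P gives P* = 1410/37, x* = 3120/37.
With the rebate, buyers effectively pay Pb = Ps − 18, where Ps is the price sellers receive.
Demand in terms of Ps becomes xd = 111 − 0.7(Ps − 18) = 123.6 - 0.7Ps. Setting this equal to supply: 123.6 - 0.7Ps = -30 + 3Ps, so Ps = 1536/37.
Buyers pay Pb = 1536/37 − 18 = 870/37; x' = -30 + 3·(1536/37) = 3498/37.
ΔCS = ½(3120/37 + 3498/37)(1410/37 − 870/37) = 1786860/1369; ΔPS = ½(3120/37 + 3498/37)(1536/37 − 1410/37) = 416934/1369.
Government spending = 18 × 3498/37 = 62964/37.
Net change = 1786860/1369 + 416934/1369 − 62964/37 = -3402/37. The loss equals the DWL triangle ½·18·378/37.

Net change in total surplus = -3402/37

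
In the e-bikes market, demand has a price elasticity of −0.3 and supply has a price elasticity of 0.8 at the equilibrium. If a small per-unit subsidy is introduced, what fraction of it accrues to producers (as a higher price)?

For a small subsidy around the equilibrium, the benefit split depends on the relative slopes, which at a point are proportional to the elasticities.
Buyer share = εs/(εs + |εd|) = 0.8/(0.8 + 0.3) = 8/11; seller share = |εd|/(εs + |εd|) = 3/11.
So producers capture 3/11 of the subsidy.

Producer share = 3/11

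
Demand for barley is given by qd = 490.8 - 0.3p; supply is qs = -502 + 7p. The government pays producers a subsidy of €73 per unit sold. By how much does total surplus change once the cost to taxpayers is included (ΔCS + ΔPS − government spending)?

Net change in total surplus = -€766.5

Pre-subsidy: 490.8 - 0.3p = -502 + 7p gives p* = 136, q* = 450.
With the subsidy, sellers receive ps = pb + 73 for each unit, where pb is the price buyers pay.
Supply in terms of pb becomes qs = -502 + 7(pb + 73) = 9 + 7pb. Setting this equal to demand: 490.8 - 0.3pb = 9 + 7pb, so pb = 66.
Sellers receive ps = 66 + 73 = 139; q' = 490.8 − 0.3·66 = 471.
ΔCS = ½(450 + 471)(136 − 66) = 32235; ΔPS = ½(450 + 471)(139 − 136) = 1381.5.
Government spending = 73 × 471 = 34383.
Net change = 32235 + 1381.5 − 34383 = -766.5. The loss equals the DWL triangle ½·73·21.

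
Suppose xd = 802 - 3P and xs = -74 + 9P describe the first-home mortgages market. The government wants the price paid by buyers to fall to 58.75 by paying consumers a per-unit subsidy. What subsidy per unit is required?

Required subsidy s = 19 per unit

At a buyer price of 58.75, quantity demanded is 802 − 3·58.75 = 625.75.
Sellers supply 625.75 only when they receive Ps with -74 + 9·Ps = 625.75, i.e. Ps = 77.75.
s = Ps − Pb = 77.75 − 58.75 = 19.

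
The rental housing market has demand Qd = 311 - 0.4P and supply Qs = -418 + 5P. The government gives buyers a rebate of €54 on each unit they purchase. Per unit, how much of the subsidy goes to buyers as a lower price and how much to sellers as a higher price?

Buyers gain €50 per unit; sellers gain €4 per unit

Pre-subsidy: 311 - 0.4P = -418 + 5P gives P* = 135, Q* = 257.
With the rebate, buyers effectively pay Pb = Ps − 54, where Ps is the price sellers receive.
Demand in terms of Ps becomes Qd = 311 − 0.4(Ps − 54) = 332.6 - 0.4Ps. Setting this equal to supply: 332.6 - 0.4Ps = -418 + 5Ps, so Ps = 139.
Buyers pay Pb = 139 − 54 = 85; Q' = -418 + 5·139 = 277.
Buyers' price falls by P* − Pb = 135 − 85 = 50; sellers' price rises by Ps − P* = 139 − 135 = 4.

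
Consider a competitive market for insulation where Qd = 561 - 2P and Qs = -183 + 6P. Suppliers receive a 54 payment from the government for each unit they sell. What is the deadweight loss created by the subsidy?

Deadweight loss = 2187

Pre-subsidy: 561 - 2P = -183 + 6P gives P* = 93, Q* = 375.
With the subsidy, sellers receive Ps = Pb + 54 for each unit, where Pb is the price buyers pay.
Supply in terms of Pb becomes Qs = -183 + 6(Pb + 54) = 141 + 6Pb. Setting this equal to demand: 561 - 2Pb = 141 + 6Pb, so Pb = 52.5.
Sellers receive Ps = 52.5 + 54 = 106.5; Q' = 561 − 2·52.5 = 456.
The subsidy expands output by 456 − 375 = 81 past the efficient level; on those units the gap between marginal cost and willingness to pay runs from 0 up to 54.
DWL = ½ × 54 × 81 = 2187.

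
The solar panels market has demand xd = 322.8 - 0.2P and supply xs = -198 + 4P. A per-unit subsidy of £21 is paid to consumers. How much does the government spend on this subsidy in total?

Pre-subsidy: 322.8 - 0.2P = -198 + 4P gives P* = 124, x* = 298.
With the rebate, buyers effectively pay Pb = Ps − 21, where Ps is the price sellers receive.
Demand in terms of Ps becomes xd = 322.8 − 0.2(Ps − 21) = 327 - 0.2Ps. Setting this equal to supply: 327 - 0.2Ps = -198 + 4Ps, so Ps = 125.
Buyers pay Pb = 125 − 21 = 104; x' = -198 + 4·125 = 302.
Government outlay = subsidy × quantity = 21 × 302 = 6342.

Government cost = £6342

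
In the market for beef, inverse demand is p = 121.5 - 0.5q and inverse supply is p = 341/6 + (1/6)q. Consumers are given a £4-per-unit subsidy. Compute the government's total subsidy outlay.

Government cost = £412

Pre-subsidy: 121.5 - 0.5q = 341/6 + (1/6)q gives q* = 97 and p* = 73.
With the rebate, buyers effectively pay pb = ps − 4, where ps is the price sellers receive.
On the curves, pb = 121.5 - 0.5q and ps = 341/6 + (1/6)q; the wedge ps − pb = 4 gives 341/6 + (1/6)q − (121.5 - 0.5q) = 4, so q' = 103.
Then pb = 121.5 − 0.5·103 = 70 and ps = 341/6 + (1/6)·103 = 74.
Government outlay = subsidy × quantity = 4 × 103 = 412.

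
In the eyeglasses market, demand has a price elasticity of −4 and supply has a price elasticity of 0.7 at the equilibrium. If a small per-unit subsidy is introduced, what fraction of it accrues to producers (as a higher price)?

Producer share = 40/47

For a small subsidy around the equilibrium, the benefit split depends on the relative slopes, which at a point are proportional to the elasticities.
Buyer share = εs/(εs + |εd|) = 0.7/(0.7 + 4) = 7/47; seller share = |εd|/(εs + |εd|) = 40/47.
So producers capture 40/47 of the subsidy.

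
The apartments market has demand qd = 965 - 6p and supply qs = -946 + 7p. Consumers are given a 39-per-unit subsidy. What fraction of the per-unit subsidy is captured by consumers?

Pre-subsidy: 965 - 6p = -946 + 7p gives p* = 147, q* = 83.
With the rebate, buyers effectively pay pb = ps − 39, where ps is the price sellers receive.
Demand in terms of ps becomes qd = 965 − 6(ps − 39) = 1199 - 6ps. Setting this equal to supply: 1199 - 6ps = -946 + 7ps, so ps = 165.
Buyers pay pb = 165 − 39 = 126; q' = -946 + 7·165 = 209.
Buyers' price falls by p* − pb = 147 − 126 = 21; sellers' price rises by ps − p* = 165 − 147 = 18.
So consumers capture 21/39 = 7/13 of each unit of subsidy.

Consumer share = 7/13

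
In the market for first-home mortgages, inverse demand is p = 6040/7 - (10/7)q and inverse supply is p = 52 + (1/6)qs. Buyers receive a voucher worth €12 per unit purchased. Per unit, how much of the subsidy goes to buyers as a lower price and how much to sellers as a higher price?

Buyers gain 720/67 per unit; sellers gain 84/67 per unit

Pre-subsidy: 6040/7 - (10/7)q = 52 + (1/6)q gives q* = 34056/67 and p* = 9160/67.
With the rebate, buyers effectively pay pb = ps − 12, where ps is the price sellers receive.
On the curves, pb = 6040/7 - (10/7)q and ps = 52 + (1/6)q; the wedge ps − pb = 12 gives 52 + (1/6)q − (6040/7 - (10/7)q) = 12, so q' = 34560/67.
Then pb = 6040/7 − (10/7)·(34560/67) = 8440/67 and ps = 52 + (1/6)·(34560/67) = 9244/67.
Buyers' price falls by p* − pb = 9160/67 − 8440/67 = 720/67; sellers' price rises by ps − p* = 9244/67 − 9160/67 = 84/67.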